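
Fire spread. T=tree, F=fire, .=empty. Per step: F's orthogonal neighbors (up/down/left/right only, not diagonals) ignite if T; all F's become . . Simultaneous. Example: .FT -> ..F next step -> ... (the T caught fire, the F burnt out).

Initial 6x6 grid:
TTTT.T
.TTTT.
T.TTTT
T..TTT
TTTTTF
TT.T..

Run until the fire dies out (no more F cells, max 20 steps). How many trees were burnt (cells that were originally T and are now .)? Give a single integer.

Step 1: +2 fires, +1 burnt (F count now 2)
Step 2: +3 fires, +2 burnt (F count now 3)
Step 3: +4 fires, +3 burnt (F count now 4)
Step 4: +3 fires, +4 burnt (F count now 3)
Step 5: +4 fires, +3 burnt (F count now 4)
Step 6: +4 fires, +4 burnt (F count now 4)
Step 7: +3 fires, +4 burnt (F count now 3)
Step 8: +1 fires, +3 burnt (F count now 1)
Step 9: +1 fires, +1 burnt (F count now 1)
Step 10: +0 fires, +1 burnt (F count now 0)
Fire out after step 10
Initially T: 26, now '.': 35
Total burnt (originally-T cells now '.'): 25

Answer: 25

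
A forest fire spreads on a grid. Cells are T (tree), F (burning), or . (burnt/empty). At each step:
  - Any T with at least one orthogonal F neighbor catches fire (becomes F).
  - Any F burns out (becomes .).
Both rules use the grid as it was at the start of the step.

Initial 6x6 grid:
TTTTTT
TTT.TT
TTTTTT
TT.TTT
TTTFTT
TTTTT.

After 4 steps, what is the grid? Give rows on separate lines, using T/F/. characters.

Step 1: 4 trees catch fire, 1 burn out
  TTTTTT
  TTT.TT
  TTTTTT
  TT.FTT
  TTF.FT
  TTTFT.
Step 2: 6 trees catch fire, 4 burn out
  TTTTTT
  TTT.TT
  TTTFTT
  TT..FT
  TF...F
  TTF.F.
Step 3: 6 trees catch fire, 6 burn out
  TTTTTT
  TTT.TT
  TTF.FT
  TF...F
  F.....
  TF....
Step 4: 6 trees catch fire, 6 burn out
  TTTTTT
  TTF.FT
  TF...F
  F.....
  ......
  F.....

TTTTTT
TTF.FT
TF...F
F.....
......
F.....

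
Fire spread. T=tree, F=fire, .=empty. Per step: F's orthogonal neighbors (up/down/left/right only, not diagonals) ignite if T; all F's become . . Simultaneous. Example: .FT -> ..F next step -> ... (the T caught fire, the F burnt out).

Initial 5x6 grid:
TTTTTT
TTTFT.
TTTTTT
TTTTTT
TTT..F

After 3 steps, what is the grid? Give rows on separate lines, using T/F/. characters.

Step 1: 5 trees catch fire, 2 burn out
  TTTFTT
  TTF.F.
  TTTFTT
  TTTTTF
  TTT...
Step 2: 8 trees catch fire, 5 burn out
  TTF.FT
  TF....
  TTF.FF
  TTTFF.
  TTT...
Step 3: 5 trees catch fire, 8 burn out
  TF...F
  F.....
  TF....
  TTF...
  TTT...

TF...F
F.....
TF....
TTF...
TTT...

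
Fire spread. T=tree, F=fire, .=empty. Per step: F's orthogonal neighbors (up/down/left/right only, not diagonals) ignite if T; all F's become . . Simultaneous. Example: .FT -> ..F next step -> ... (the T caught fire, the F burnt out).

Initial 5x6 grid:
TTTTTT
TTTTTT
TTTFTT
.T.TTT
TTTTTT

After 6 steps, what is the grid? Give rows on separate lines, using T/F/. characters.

Step 1: 4 trees catch fire, 1 burn out
  TTTTTT
  TTTFTT
  TTF.FT
  .T.FTT
  TTTTTT
Step 2: 7 trees catch fire, 4 burn out
  TTTFTT
  TTF.FT
  TF...F
  .T..FT
  TTTFTT
Step 3: 9 trees catch fire, 7 burn out
  TTF.FT
  TF...F
  F.....
  .F...F
  TTF.FT
Step 4: 5 trees catch fire, 9 burn out
  TF...F
  F.....
  ......
  ......
  TF...F
Step 5: 2 trees catch fire, 5 burn out
  F.....
  ......
  ......
  ......
  F.....
Step 6: 0 trees catch fire, 2 burn out
  ......
  ......
  ......
  ......
  ......

......
......
......
......
......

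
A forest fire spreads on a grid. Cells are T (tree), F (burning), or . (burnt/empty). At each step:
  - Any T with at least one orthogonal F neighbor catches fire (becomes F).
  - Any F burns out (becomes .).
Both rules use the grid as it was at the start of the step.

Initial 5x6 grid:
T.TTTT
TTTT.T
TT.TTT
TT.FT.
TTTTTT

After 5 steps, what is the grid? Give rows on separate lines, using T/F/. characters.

Step 1: 3 trees catch fire, 1 burn out
  T.TTTT
  TTTT.T
  TT.FTT
  TT..F.
  TTTFTT
Step 2: 4 trees catch fire, 3 burn out
  T.TTTT
  TTTF.T
  TT..FT
  TT....
  TTF.FT
Step 3: 5 trees catch fire, 4 burn out
  T.TFTT
  TTF..T
  TT...F
  TT....
  TF...F
Step 4: 6 trees catch fire, 5 burn out
  T.F.FT
  TF...F
  TT....
  TF....
  F.....
Step 5: 4 trees catch fire, 6 burn out
  T....F
  F.....
  TF....
  F.....
  ......

T....F
F.....
TF....
F.....
......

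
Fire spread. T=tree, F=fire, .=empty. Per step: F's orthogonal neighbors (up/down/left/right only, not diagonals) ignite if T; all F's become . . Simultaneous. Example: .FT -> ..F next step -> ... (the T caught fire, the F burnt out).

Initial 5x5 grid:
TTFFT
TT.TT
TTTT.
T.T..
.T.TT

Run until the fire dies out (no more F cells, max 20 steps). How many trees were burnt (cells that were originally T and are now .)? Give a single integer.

Answer: 13

Derivation:
Step 1: +3 fires, +2 burnt (F count now 3)
Step 2: +4 fires, +3 burnt (F count now 4)
Step 3: +3 fires, +4 burnt (F count now 3)
Step 4: +2 fires, +3 burnt (F count now 2)
Step 5: +1 fires, +2 burnt (F count now 1)
Step 6: +0 fires, +1 burnt (F count now 0)
Fire out after step 6
Initially T: 16, now '.': 22
Total burnt (originally-T cells now '.'): 13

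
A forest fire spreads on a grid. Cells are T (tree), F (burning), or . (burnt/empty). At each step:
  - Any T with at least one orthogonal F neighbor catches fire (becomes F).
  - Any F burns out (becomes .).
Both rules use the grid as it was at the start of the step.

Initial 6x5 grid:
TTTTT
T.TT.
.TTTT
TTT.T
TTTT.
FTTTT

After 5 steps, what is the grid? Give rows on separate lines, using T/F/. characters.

Step 1: 2 trees catch fire, 1 burn out
  TTTTT
  T.TT.
  .TTTT
  TTT.T
  FTTT.
  .FTTT
Step 2: 3 trees catch fire, 2 burn out
  TTTTT
  T.TT.
  .TTTT
  FTT.T
  .FTT.
  ..FTT
Step 3: 3 trees catch fire, 3 burn out
  TTTTT
  T.TT.
  .TTTT
  .FT.T
  ..FT.
  ...FT
Step 4: 4 trees catch fire, 3 burn out
  TTTTT
  T.TT.
  .FTTT
  ..F.T
  ...F.
  ....F
Step 5: 1 trees catch fire, 4 burn out
  TTTTT
  T.TT.
  ..FTT
  ....T
  .....
  .....

TTTTT
T.TT.
..FTT
....T
.....
.....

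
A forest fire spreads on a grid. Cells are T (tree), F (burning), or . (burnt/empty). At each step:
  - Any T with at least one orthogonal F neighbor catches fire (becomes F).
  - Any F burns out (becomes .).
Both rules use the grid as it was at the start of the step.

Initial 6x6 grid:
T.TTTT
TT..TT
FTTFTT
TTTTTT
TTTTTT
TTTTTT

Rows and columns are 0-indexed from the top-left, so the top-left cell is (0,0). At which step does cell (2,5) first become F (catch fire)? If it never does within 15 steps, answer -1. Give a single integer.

Step 1: cell (2,5)='T' (+6 fires, +2 burnt)
Step 2: cell (2,5)='F' (+9 fires, +6 burnt)
  -> target ignites at step 2
Step 3: cell (2,5)='.' (+8 fires, +9 burnt)
Step 4: cell (2,5)='.' (+6 fires, +8 burnt)
Step 5: cell (2,5)='.' (+2 fires, +6 burnt)
Step 6: cell (2,5)='.' (+0 fires, +2 burnt)
  fire out at step 6

2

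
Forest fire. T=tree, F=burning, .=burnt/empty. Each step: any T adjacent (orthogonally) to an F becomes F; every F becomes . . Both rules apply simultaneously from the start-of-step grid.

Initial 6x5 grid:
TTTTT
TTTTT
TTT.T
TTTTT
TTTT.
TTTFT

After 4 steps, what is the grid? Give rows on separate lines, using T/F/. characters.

Step 1: 3 trees catch fire, 1 burn out
  TTTTT
  TTTTT
  TTT.T
  TTTTT
  TTTF.
  TTF.F
Step 2: 3 trees catch fire, 3 burn out
  TTTTT
  TTTTT
  TTT.T
  TTTFT
  TTF..
  TF...
Step 3: 4 trees catch fire, 3 burn out
  TTTTT
  TTTTT
  TTT.T
  TTF.F
  TF...
  F....
Step 4: 4 trees catch fire, 4 burn out
  TTTTT
  TTTTT
  TTF.F
  TF...
  F....
  .....

TTTTT
TTTTT
TTF.F
TF...
F....
.....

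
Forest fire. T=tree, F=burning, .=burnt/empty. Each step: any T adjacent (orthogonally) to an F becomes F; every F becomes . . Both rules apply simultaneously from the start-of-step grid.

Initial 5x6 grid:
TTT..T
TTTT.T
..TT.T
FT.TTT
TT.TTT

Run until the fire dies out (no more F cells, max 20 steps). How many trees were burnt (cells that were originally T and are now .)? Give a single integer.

Answer: 3

Derivation:
Step 1: +2 fires, +1 burnt (F count now 2)
Step 2: +1 fires, +2 burnt (F count now 1)
Step 3: +0 fires, +1 burnt (F count now 0)
Fire out after step 3
Initially T: 21, now '.': 12
Total burnt (originally-T cells now '.'): 3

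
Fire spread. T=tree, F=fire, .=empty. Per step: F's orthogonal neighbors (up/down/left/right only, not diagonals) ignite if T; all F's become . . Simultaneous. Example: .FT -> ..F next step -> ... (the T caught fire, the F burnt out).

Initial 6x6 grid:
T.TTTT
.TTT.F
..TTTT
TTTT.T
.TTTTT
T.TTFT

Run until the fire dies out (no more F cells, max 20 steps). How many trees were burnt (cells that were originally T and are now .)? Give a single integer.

Step 1: +5 fires, +2 burnt (F count now 5)
Step 2: +6 fires, +5 burnt (F count now 6)
Step 3: +4 fires, +6 burnt (F count now 4)
Step 4: +5 fires, +4 burnt (F count now 5)
Step 5: +2 fires, +5 burnt (F count now 2)
Step 6: +2 fires, +2 burnt (F count now 2)
Step 7: +0 fires, +2 burnt (F count now 0)
Fire out after step 7
Initially T: 26, now '.': 34
Total burnt (originally-T cells now '.'): 24

Answer: 24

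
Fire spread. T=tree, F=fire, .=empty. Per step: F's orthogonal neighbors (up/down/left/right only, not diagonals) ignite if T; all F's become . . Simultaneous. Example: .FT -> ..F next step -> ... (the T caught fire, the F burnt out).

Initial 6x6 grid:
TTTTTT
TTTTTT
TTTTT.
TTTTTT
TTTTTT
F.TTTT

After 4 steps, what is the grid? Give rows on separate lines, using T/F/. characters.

Step 1: 1 trees catch fire, 1 burn out
  TTTTTT
  TTTTTT
  TTTTT.
  TTTTTT
  FTTTTT
  ..TTTT
Step 2: 2 trees catch fire, 1 burn out
  TTTTTT
  TTTTTT
  TTTTT.
  FTTTTT
  .FTTTT
  ..TTTT
Step 3: 3 trees catch fire, 2 burn out
  TTTTTT
  TTTTTT
  FTTTT.
  .FTTTT
  ..FTTT
  ..TTTT
Step 4: 5 trees catch fire, 3 burn out
  TTTTTT
  FTTTTT
  .FTTT.
  ..FTTT
  ...FTT
  ..FTTT

TTTTTT
FTTTTT
.FTTT.
..FTTT
...FTT
..FTTT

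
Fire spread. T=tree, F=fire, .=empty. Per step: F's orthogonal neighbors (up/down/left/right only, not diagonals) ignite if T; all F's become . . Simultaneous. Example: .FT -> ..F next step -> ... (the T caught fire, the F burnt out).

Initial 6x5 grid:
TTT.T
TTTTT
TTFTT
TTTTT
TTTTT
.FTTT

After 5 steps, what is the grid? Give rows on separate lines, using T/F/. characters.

Step 1: 6 trees catch fire, 2 burn out
  TTT.T
  TTFTT
  TF.FT
  TTFTT
  TFTTT
  ..FTT
Step 2: 10 trees catch fire, 6 burn out
  TTF.T
  TF.FT
  F...F
  TF.FT
  F.FTT
  ...FT
Step 3: 7 trees catch fire, 10 burn out
  TF..T
  F...F
  .....
  F...F
  ...FT
  ....F
Step 4: 3 trees catch fire, 7 burn out
  F...F
  .....
  .....
  .....
  ....F
  .....
Step 5: 0 trees catch fire, 3 burn out
  .....
  .....
  .....
  .....
  .....
  .....

.....
.....
.....
.....
.....
.....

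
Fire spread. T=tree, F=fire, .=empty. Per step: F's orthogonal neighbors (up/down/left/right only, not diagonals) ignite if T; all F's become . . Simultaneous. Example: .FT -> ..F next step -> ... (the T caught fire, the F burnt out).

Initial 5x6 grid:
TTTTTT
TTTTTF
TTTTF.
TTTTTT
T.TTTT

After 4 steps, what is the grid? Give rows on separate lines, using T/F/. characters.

Step 1: 4 trees catch fire, 2 burn out
  TTTTTF
  TTTTF.
  TTTF..
  TTTTFT
  T.TTTT
Step 2: 6 trees catch fire, 4 burn out
  TTTTF.
  TTTF..
  TTF...
  TTTF.F
  T.TTFT
Step 3: 6 trees catch fire, 6 burn out
  TTTF..
  TTF...
  TF....
  TTF...
  T.TF.F
Step 4: 5 trees catch fire, 6 burn out
  TTF...
  TF....
  F.....
  TF....
  T.F...

TTF...
TF....
F.....
TF....
T.F...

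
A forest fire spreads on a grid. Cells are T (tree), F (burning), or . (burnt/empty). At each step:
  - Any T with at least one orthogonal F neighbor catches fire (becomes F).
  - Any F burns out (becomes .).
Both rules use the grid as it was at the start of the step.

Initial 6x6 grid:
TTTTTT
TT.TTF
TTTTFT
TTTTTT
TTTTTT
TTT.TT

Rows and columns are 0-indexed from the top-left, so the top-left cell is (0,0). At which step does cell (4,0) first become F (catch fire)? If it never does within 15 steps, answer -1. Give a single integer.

Step 1: cell (4,0)='T' (+5 fires, +2 burnt)
Step 2: cell (4,0)='T' (+6 fires, +5 burnt)
Step 3: cell (4,0)='T' (+6 fires, +6 burnt)
Step 4: cell (4,0)='T' (+6 fires, +6 burnt)
Step 5: cell (4,0)='T' (+5 fires, +6 burnt)
Step 6: cell (4,0)='F' (+3 fires, +5 burnt)
  -> target ignites at step 6
Step 7: cell (4,0)='.' (+1 fires, +3 burnt)
Step 8: cell (4,0)='.' (+0 fires, +1 burnt)
  fire out at step 8

6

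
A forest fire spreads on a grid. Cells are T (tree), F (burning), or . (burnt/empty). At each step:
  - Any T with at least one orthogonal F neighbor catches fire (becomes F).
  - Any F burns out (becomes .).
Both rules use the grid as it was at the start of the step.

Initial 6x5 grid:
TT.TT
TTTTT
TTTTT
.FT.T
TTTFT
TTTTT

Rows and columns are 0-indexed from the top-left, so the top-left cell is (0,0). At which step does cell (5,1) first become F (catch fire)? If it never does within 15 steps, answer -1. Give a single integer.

Step 1: cell (5,1)='T' (+6 fires, +2 burnt)
Step 2: cell (5,1)='F' (+8 fires, +6 burnt)
  -> target ignites at step 2
Step 3: cell (5,1)='.' (+6 fires, +8 burnt)
Step 4: cell (5,1)='.' (+3 fires, +6 burnt)
Step 5: cell (5,1)='.' (+2 fires, +3 burnt)
Step 6: cell (5,1)='.' (+0 fires, +2 burnt)
  fire out at step 6

2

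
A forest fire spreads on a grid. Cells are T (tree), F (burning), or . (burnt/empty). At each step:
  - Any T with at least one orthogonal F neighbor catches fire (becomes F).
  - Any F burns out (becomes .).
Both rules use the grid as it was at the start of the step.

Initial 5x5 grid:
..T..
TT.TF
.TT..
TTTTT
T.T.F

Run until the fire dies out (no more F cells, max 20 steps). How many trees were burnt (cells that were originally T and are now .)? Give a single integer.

Step 1: +2 fires, +2 burnt (F count now 2)
Step 2: +1 fires, +2 burnt (F count now 1)
Step 3: +1 fires, +1 burnt (F count now 1)
Step 4: +3 fires, +1 burnt (F count now 3)
Step 5: +2 fires, +3 burnt (F count now 2)
Step 6: +2 fires, +2 burnt (F count now 2)
Step 7: +1 fires, +2 burnt (F count now 1)
Step 8: +0 fires, +1 burnt (F count now 0)
Fire out after step 8
Initially T: 13, now '.': 24
Total burnt (originally-T cells now '.'): 12

Answer: 12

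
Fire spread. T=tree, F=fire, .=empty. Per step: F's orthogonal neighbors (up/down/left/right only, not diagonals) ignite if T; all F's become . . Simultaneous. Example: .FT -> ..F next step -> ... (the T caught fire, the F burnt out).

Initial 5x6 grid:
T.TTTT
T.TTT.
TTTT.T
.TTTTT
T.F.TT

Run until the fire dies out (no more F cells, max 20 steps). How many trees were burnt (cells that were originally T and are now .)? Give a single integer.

Step 1: +1 fires, +1 burnt (F count now 1)
Step 2: +3 fires, +1 burnt (F count now 3)
Step 3: +4 fires, +3 burnt (F count now 4)
Step 4: +5 fires, +4 burnt (F count now 5)
Step 5: +5 fires, +5 burnt (F count now 5)
Step 6: +2 fires, +5 burnt (F count now 2)
Step 7: +1 fires, +2 burnt (F count now 1)
Step 8: +0 fires, +1 burnt (F count now 0)
Fire out after step 8
Initially T: 22, now '.': 29
Total burnt (originally-T cells now '.'): 21

Answer: 21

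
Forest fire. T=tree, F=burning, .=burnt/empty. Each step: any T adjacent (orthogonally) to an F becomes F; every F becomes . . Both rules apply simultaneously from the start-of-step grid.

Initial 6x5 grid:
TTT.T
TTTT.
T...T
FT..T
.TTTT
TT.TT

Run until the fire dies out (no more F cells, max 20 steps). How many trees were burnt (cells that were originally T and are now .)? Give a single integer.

Answer: 19

Derivation:
Step 1: +2 fires, +1 burnt (F count now 2)
Step 2: +2 fires, +2 burnt (F count now 2)
Step 3: +4 fires, +2 burnt (F count now 4)
Step 4: +4 fires, +4 burnt (F count now 4)
Step 5: +4 fires, +4 burnt (F count now 4)
Step 6: +2 fires, +4 burnt (F count now 2)
Step 7: +1 fires, +2 burnt (F count now 1)
Step 8: +0 fires, +1 burnt (F count now 0)
Fire out after step 8
Initially T: 20, now '.': 29
Total burnt (originally-T cells now '.'): 19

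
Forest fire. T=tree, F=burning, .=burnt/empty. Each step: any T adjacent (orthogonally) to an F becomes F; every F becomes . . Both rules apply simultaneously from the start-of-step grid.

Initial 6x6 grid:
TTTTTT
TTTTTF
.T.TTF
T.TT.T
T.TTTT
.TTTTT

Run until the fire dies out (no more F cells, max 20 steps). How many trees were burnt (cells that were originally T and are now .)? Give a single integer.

Step 1: +4 fires, +2 burnt (F count now 4)
Step 2: +4 fires, +4 burnt (F count now 4)
Step 3: +5 fires, +4 burnt (F count now 5)
Step 4: +5 fires, +5 burnt (F count now 5)
Step 5: +5 fires, +5 burnt (F count now 5)
Step 6: +2 fires, +5 burnt (F count now 2)
Step 7: +1 fires, +2 burnt (F count now 1)
Step 8: +0 fires, +1 burnt (F count now 0)
Fire out after step 8
Initially T: 28, now '.': 34
Total burnt (originally-T cells now '.'): 26

Answer: 26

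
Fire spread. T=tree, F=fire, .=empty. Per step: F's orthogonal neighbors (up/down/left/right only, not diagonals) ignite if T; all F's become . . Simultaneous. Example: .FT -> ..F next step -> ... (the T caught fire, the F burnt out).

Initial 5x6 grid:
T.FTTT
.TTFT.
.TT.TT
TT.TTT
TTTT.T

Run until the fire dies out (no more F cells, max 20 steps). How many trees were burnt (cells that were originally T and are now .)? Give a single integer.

Answer: 20

Derivation:
Step 1: +3 fires, +2 burnt (F count now 3)
Step 2: +4 fires, +3 burnt (F count now 4)
Step 3: +4 fires, +4 burnt (F count now 4)
Step 4: +3 fires, +4 burnt (F count now 3)
Step 5: +4 fires, +3 burnt (F count now 4)
Step 6: +2 fires, +4 burnt (F count now 2)
Step 7: +0 fires, +2 burnt (F count now 0)
Fire out after step 7
Initially T: 21, now '.': 29
Total burnt (originally-T cells now '.'): 20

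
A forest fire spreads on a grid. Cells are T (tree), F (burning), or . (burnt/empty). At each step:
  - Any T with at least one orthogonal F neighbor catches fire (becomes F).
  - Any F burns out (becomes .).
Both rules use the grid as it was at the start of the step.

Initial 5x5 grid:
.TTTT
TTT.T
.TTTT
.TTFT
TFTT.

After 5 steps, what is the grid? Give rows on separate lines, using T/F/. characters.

Step 1: 7 trees catch fire, 2 burn out
  .TTTT
  TTT.T
  .TTFT
  .FF.F
  F.FF.
Step 2: 3 trees catch fire, 7 burn out
  .TTTT
  TTT.T
  .FF.F
  .....
  .....
Step 3: 3 trees catch fire, 3 burn out
  .TTTT
  TFF.F
  .....
  .....
  .....
Step 4: 4 trees catch fire, 3 burn out
  .FFTF
  F....
  .....
  .....
  .....
Step 5: 1 trees catch fire, 4 burn out
  ...F.
  .....
  .....
  .....
  .....

...F.
.....
.....
.....
.....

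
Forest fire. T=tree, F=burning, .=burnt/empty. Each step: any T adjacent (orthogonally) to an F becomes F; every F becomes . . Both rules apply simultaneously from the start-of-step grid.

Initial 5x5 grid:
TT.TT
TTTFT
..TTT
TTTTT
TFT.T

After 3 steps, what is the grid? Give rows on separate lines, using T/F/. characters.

Step 1: 7 trees catch fire, 2 burn out
  TT.FT
  TTF.F
  ..TFT
  TFTTT
  F.F.T
Step 2: 7 trees catch fire, 7 burn out
  TT..F
  TF...
  ..F.F
  F.FFT
  ....T
Step 3: 3 trees catch fire, 7 burn out
  TF...
  F....
  .....
  ....F
  ....T

TF...
F....
.....
....F
....T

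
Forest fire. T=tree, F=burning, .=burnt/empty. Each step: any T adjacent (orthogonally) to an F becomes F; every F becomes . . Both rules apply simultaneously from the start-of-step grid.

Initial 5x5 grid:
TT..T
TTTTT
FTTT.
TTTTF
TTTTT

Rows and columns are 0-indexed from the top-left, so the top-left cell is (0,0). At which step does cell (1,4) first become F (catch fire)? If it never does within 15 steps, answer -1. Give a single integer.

Step 1: cell (1,4)='T' (+5 fires, +2 burnt)
Step 2: cell (1,4)='T' (+8 fires, +5 burnt)
Step 3: cell (1,4)='T' (+5 fires, +8 burnt)
Step 4: cell (1,4)='F' (+1 fires, +5 burnt)
  -> target ignites at step 4
Step 5: cell (1,4)='.' (+1 fires, +1 burnt)
Step 6: cell (1,4)='.' (+0 fires, +1 burnt)
  fire out at step 6

4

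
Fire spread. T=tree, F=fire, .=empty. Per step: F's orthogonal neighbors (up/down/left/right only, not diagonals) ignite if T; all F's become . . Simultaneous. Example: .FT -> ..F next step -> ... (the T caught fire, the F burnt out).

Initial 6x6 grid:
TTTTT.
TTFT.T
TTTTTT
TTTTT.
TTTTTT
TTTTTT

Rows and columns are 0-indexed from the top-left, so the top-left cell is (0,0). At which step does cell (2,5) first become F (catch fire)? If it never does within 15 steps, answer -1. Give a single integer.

Step 1: cell (2,5)='T' (+4 fires, +1 burnt)
Step 2: cell (2,5)='T' (+6 fires, +4 burnt)
Step 3: cell (2,5)='T' (+7 fires, +6 burnt)
Step 4: cell (2,5)='F' (+6 fires, +7 burnt)
  -> target ignites at step 4
Step 5: cell (2,5)='.' (+5 fires, +6 burnt)
Step 6: cell (2,5)='.' (+3 fires, +5 burnt)
Step 7: cell (2,5)='.' (+1 fires, +3 burnt)
Step 8: cell (2,5)='.' (+0 fires, +1 burnt)
  fire out at step 8

4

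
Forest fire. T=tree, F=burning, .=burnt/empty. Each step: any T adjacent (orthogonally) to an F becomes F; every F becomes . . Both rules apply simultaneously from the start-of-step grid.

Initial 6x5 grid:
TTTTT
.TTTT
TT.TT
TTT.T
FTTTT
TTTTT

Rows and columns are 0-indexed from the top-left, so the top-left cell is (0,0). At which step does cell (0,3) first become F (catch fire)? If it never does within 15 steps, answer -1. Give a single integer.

Step 1: cell (0,3)='T' (+3 fires, +1 burnt)
Step 2: cell (0,3)='T' (+4 fires, +3 burnt)
Step 3: cell (0,3)='T' (+4 fires, +4 burnt)
Step 4: cell (0,3)='T' (+3 fires, +4 burnt)
Step 5: cell (0,3)='T' (+4 fires, +3 burnt)
Step 6: cell (0,3)='T' (+4 fires, +4 burnt)
Step 7: cell (0,3)='F' (+3 fires, +4 burnt)
  -> target ignites at step 7
Step 8: cell (0,3)='.' (+1 fires, +3 burnt)
Step 9: cell (0,3)='.' (+0 fires, +1 burnt)
  fire out at step 9

7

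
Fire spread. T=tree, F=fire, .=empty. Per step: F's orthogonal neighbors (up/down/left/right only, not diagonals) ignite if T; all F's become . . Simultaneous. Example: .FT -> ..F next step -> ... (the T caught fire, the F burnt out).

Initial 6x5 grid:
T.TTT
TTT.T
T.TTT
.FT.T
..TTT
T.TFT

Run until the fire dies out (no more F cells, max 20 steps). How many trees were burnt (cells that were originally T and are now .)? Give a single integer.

Answer: 19

Derivation:
Step 1: +4 fires, +2 burnt (F count now 4)
Step 2: +3 fires, +4 burnt (F count now 3)
Step 3: +3 fires, +3 burnt (F count now 3)
Step 4: +3 fires, +3 burnt (F count now 3)
Step 5: +3 fires, +3 burnt (F count now 3)
Step 6: +3 fires, +3 burnt (F count now 3)
Step 7: +0 fires, +3 burnt (F count now 0)
Fire out after step 7
Initially T: 20, now '.': 29
Total burnt (originally-T cells now '.'): 19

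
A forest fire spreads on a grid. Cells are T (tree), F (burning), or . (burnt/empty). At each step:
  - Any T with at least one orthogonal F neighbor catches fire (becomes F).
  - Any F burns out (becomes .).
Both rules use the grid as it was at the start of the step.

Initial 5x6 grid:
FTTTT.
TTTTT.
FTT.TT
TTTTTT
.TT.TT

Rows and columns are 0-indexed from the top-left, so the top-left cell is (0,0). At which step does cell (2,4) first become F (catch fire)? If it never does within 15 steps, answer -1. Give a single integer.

Step 1: cell (2,4)='T' (+4 fires, +2 burnt)
Step 2: cell (2,4)='T' (+4 fires, +4 burnt)
Step 3: cell (2,4)='T' (+4 fires, +4 burnt)
Step 4: cell (2,4)='T' (+4 fires, +4 burnt)
Step 5: cell (2,4)='T' (+2 fires, +4 burnt)
Step 6: cell (2,4)='F' (+3 fires, +2 burnt)
  -> target ignites at step 6
Step 7: cell (2,4)='.' (+2 fires, +3 burnt)
Step 8: cell (2,4)='.' (+0 fires, +2 burnt)
  fire out at step 8

6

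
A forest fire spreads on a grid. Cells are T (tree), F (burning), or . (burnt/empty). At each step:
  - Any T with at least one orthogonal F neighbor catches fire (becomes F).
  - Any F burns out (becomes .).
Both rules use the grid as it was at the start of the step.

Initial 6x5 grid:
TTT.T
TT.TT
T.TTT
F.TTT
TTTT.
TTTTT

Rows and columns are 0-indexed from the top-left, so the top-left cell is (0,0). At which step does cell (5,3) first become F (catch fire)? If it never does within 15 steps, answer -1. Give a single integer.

Step 1: cell (5,3)='T' (+2 fires, +1 burnt)
Step 2: cell (5,3)='T' (+3 fires, +2 burnt)
Step 3: cell (5,3)='T' (+4 fires, +3 burnt)
Step 4: cell (5,3)='T' (+4 fires, +4 burnt)
Step 5: cell (5,3)='F' (+4 fires, +4 burnt)
  -> target ignites at step 5
Step 6: cell (5,3)='.' (+3 fires, +4 burnt)
Step 7: cell (5,3)='.' (+2 fires, +3 burnt)
Step 8: cell (5,3)='.' (+1 fires, +2 burnt)
Step 9: cell (5,3)='.' (+1 fires, +1 burnt)
Step 10: cell (5,3)='.' (+0 fires, +1 burnt)
  fire out at step 10

5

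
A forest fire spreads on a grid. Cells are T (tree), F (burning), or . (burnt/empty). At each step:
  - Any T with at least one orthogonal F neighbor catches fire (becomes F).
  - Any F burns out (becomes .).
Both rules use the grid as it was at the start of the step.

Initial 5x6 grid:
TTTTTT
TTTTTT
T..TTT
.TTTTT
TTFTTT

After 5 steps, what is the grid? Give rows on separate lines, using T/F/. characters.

Step 1: 3 trees catch fire, 1 burn out
  TTTTTT
  TTTTTT
  T..TTT
  .TFTTT
  TF.FTT
Step 2: 4 trees catch fire, 3 burn out
  TTTTTT
  TTTTTT
  T..TTT
  .F.FTT
  F...FT
Step 3: 3 trees catch fire, 4 burn out
  TTTTTT
  TTTTTT
  T..FTT
  ....FT
  .....F
Step 4: 3 trees catch fire, 3 burn out
  TTTTTT
  TTTFTT
  T...FT
  .....F
  ......
Step 5: 4 trees catch fire, 3 burn out
  TTTFTT
  TTF.FT
  T....F
  ......
  ......

TTTFTT
TTF.FT
T....F
......
......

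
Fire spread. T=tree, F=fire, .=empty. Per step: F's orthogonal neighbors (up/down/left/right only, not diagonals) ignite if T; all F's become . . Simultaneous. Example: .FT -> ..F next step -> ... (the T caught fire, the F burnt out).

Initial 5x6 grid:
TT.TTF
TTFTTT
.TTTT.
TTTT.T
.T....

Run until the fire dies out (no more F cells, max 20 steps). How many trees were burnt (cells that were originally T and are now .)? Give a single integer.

Answer: 18

Derivation:
Step 1: +5 fires, +2 burnt (F count now 5)
Step 2: +7 fires, +5 burnt (F count now 7)
Step 3: +4 fires, +7 burnt (F count now 4)
Step 4: +2 fires, +4 burnt (F count now 2)
Step 5: +0 fires, +2 burnt (F count now 0)
Fire out after step 5
Initially T: 19, now '.': 29
Total burnt (originally-T cells now '.'): 18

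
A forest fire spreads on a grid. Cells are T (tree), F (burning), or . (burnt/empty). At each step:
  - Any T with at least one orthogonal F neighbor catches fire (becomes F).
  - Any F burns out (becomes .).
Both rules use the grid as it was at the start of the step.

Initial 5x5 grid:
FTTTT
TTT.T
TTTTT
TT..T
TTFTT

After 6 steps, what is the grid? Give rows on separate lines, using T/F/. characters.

Step 1: 4 trees catch fire, 2 burn out
  .FTTT
  FTT.T
  TTTTT
  TT..T
  TF.FT
Step 2: 6 trees catch fire, 4 burn out
  ..FTT
  .FT.T
  FTTTT
  TF..T
  F...F
Step 3: 5 trees catch fire, 6 burn out
  ...FT
  ..F.T
  .FTTT
  F...F
  .....
Step 4: 3 trees catch fire, 5 burn out
  ....F
  ....T
  ..FTF
  .....
  .....
Step 5: 2 trees catch fire, 3 burn out
  .....
  ....F
  ...F.
  .....
  .....
Step 6: 0 trees catch fire, 2 burn out
  .....
  .....
  .....
  .....
  .....

.....
.....
.....
.....
.....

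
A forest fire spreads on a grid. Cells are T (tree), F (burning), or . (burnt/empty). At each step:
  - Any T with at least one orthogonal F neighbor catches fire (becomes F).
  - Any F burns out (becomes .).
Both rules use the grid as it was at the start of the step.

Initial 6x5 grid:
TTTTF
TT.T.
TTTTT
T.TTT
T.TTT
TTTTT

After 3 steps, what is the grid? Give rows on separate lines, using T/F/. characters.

Step 1: 1 trees catch fire, 1 burn out
  TTTF.
  TT.T.
  TTTTT
  T.TTT
  T.TTT
  TTTTT
Step 2: 2 trees catch fire, 1 burn out
  TTF..
  TT.F.
  TTTTT
  T.TTT
  T.TTT
  TTTTT
Step 3: 2 trees catch fire, 2 burn out
  TF...
  TT...
  TTTFT
  T.TTT
  T.TTT
  TTTTT

TF...
TT...
TTTFT
T.TTT
T.TTT
TTTTT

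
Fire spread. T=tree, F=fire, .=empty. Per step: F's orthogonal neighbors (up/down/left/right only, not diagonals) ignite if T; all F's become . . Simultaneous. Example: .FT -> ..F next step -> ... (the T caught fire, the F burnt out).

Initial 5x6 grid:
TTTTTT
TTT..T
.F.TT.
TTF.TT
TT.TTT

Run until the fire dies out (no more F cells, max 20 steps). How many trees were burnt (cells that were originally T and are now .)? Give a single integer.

Step 1: +2 fires, +2 burnt (F count now 2)
Step 2: +5 fires, +2 burnt (F count now 5)
Step 3: +3 fires, +5 burnt (F count now 3)
Step 4: +1 fires, +3 burnt (F count now 1)
Step 5: +1 fires, +1 burnt (F count now 1)
Step 6: +1 fires, +1 burnt (F count now 1)
Step 7: +1 fires, +1 burnt (F count now 1)
Step 8: +0 fires, +1 burnt (F count now 0)
Fire out after step 8
Initially T: 21, now '.': 23
Total burnt (originally-T cells now '.'): 14

Answer: 14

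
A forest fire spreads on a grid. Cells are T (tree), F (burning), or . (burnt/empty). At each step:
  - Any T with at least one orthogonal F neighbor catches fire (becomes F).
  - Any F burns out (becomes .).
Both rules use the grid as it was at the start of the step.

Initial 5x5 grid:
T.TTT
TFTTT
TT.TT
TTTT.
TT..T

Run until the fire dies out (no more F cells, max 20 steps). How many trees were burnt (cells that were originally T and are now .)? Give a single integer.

Step 1: +3 fires, +1 burnt (F count now 3)
Step 2: +5 fires, +3 burnt (F count now 5)
Step 3: +6 fires, +5 burnt (F count now 6)
Step 4: +4 fires, +6 burnt (F count now 4)
Step 5: +0 fires, +4 burnt (F count now 0)
Fire out after step 5
Initially T: 19, now '.': 24
Total burnt (originally-T cells now '.'): 18

Answer: 18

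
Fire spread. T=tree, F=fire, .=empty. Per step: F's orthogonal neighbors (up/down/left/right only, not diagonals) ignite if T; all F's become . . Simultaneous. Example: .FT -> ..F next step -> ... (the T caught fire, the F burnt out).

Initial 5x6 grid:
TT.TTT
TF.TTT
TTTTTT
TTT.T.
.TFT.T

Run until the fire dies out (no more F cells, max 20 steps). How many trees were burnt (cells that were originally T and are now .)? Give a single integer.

Answer: 21

Derivation:
Step 1: +6 fires, +2 burnt (F count now 6)
Step 2: +4 fires, +6 burnt (F count now 4)
Step 3: +2 fires, +4 burnt (F count now 2)
Step 4: +2 fires, +2 burnt (F count now 2)
Step 5: +4 fires, +2 burnt (F count now 4)
Step 6: +2 fires, +4 burnt (F count now 2)
Step 7: +1 fires, +2 burnt (F count now 1)
Step 8: +0 fires, +1 burnt (F count now 0)
Fire out after step 8
Initially T: 22, now '.': 29
Total burnt (originally-T cells now '.'): 21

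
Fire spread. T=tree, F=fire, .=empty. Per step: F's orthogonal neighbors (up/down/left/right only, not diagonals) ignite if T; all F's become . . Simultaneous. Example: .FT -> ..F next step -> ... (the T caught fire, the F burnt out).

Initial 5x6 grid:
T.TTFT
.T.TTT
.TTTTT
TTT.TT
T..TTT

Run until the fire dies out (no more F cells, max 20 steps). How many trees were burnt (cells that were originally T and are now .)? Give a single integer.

Answer: 21

Derivation:
Step 1: +3 fires, +1 burnt (F count now 3)
Step 2: +4 fires, +3 burnt (F count now 4)
Step 3: +3 fires, +4 burnt (F count now 3)
Step 4: +3 fires, +3 burnt (F count now 3)
Step 5: +4 fires, +3 burnt (F count now 4)
Step 6: +2 fires, +4 burnt (F count now 2)
Step 7: +1 fires, +2 burnt (F count now 1)
Step 8: +1 fires, +1 burnt (F count now 1)
Step 9: +0 fires, +1 burnt (F count now 0)
Fire out after step 9
Initially T: 22, now '.': 29
Total burnt (originally-T cells now '.'): 21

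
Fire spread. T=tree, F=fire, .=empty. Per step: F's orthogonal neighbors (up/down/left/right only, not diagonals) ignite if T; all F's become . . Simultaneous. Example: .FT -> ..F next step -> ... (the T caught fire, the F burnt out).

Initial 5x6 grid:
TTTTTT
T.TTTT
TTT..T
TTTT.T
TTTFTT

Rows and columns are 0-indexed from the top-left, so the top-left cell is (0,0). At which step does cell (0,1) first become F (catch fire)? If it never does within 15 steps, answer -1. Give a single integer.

Step 1: cell (0,1)='T' (+3 fires, +1 burnt)
Step 2: cell (0,1)='T' (+3 fires, +3 burnt)
Step 3: cell (0,1)='T' (+4 fires, +3 burnt)
Step 4: cell (0,1)='T' (+4 fires, +4 burnt)
Step 5: cell (0,1)='T' (+4 fires, +4 burnt)
Step 6: cell (0,1)='F' (+5 fires, +4 burnt)
  -> target ignites at step 6
Step 7: cell (0,1)='.' (+2 fires, +5 burnt)
Step 8: cell (0,1)='.' (+0 fires, +2 burnt)
  fire out at step 8

6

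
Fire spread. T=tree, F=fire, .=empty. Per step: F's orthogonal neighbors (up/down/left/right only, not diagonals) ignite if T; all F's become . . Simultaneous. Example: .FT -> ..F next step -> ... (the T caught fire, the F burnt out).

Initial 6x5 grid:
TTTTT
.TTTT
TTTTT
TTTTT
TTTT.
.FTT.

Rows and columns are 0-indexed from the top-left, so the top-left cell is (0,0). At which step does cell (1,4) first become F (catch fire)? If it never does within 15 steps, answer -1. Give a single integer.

Step 1: cell (1,4)='T' (+2 fires, +1 burnt)
Step 2: cell (1,4)='T' (+4 fires, +2 burnt)
Step 3: cell (1,4)='T' (+4 fires, +4 burnt)
Step 4: cell (1,4)='T' (+4 fires, +4 burnt)
Step 5: cell (1,4)='T' (+4 fires, +4 burnt)
Step 6: cell (1,4)='T' (+4 fires, +4 burnt)
Step 7: cell (1,4)='F' (+2 fires, +4 burnt)
  -> target ignites at step 7
Step 8: cell (1,4)='.' (+1 fires, +2 burnt)
Step 9: cell (1,4)='.' (+0 fires, +1 burnt)
  fire out at step 9

7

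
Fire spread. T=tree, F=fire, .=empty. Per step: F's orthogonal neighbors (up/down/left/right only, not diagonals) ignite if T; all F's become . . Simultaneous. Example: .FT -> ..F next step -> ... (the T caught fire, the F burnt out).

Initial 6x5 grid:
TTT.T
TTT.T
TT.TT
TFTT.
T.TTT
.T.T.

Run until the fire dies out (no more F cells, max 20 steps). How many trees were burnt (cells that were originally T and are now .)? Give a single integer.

Step 1: +3 fires, +1 burnt (F count now 3)
Step 2: +5 fires, +3 burnt (F count now 5)
Step 3: +5 fires, +5 burnt (F count now 5)
Step 4: +5 fires, +5 burnt (F count now 5)
Step 5: +1 fires, +5 burnt (F count now 1)
Step 6: +1 fires, +1 burnt (F count now 1)
Step 7: +0 fires, +1 burnt (F count now 0)
Fire out after step 7
Initially T: 21, now '.': 29
Total burnt (originally-T cells now '.'): 20

Answer: 20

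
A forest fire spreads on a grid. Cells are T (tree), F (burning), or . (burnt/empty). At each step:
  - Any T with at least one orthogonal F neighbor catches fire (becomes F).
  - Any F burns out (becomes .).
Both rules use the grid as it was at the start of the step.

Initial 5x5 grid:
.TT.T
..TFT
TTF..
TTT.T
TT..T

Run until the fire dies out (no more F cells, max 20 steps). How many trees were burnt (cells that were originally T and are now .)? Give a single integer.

Answer: 12

Derivation:
Step 1: +4 fires, +2 burnt (F count now 4)
Step 2: +4 fires, +4 burnt (F count now 4)
Step 3: +3 fires, +4 burnt (F count now 3)
Step 4: +1 fires, +3 burnt (F count now 1)
Step 5: +0 fires, +1 burnt (F count now 0)
Fire out after step 5
Initially T: 14, now '.': 23
Total burnt (originally-T cells now '.'): 12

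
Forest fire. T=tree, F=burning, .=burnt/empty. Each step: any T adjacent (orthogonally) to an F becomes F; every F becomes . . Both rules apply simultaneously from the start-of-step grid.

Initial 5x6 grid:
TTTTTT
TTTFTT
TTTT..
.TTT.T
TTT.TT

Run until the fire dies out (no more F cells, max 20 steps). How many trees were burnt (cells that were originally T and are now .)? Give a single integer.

Step 1: +4 fires, +1 burnt (F count now 4)
Step 2: +6 fires, +4 burnt (F count now 6)
Step 3: +5 fires, +6 burnt (F count now 5)
Step 4: +4 fires, +5 burnt (F count now 4)
Step 5: +1 fires, +4 burnt (F count now 1)
Step 6: +1 fires, +1 burnt (F count now 1)
Step 7: +0 fires, +1 burnt (F count now 0)
Fire out after step 7
Initially T: 24, now '.': 27
Total burnt (originally-T cells now '.'): 21

Answer: 21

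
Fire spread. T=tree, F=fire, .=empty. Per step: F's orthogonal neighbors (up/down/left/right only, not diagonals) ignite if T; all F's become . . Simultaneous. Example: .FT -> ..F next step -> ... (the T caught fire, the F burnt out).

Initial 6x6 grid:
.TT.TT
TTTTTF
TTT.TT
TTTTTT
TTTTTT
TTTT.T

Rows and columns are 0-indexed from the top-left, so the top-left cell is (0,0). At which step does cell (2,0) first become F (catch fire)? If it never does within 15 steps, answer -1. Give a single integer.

Step 1: cell (2,0)='T' (+3 fires, +1 burnt)
Step 2: cell (2,0)='T' (+4 fires, +3 burnt)
Step 3: cell (2,0)='T' (+3 fires, +4 burnt)
Step 4: cell (2,0)='T' (+6 fires, +3 burnt)
Step 5: cell (2,0)='T' (+5 fires, +6 burnt)
Step 6: cell (2,0)='F' (+4 fires, +5 burnt)
  -> target ignites at step 6
Step 7: cell (2,0)='.' (+3 fires, +4 burnt)
Step 8: cell (2,0)='.' (+2 fires, +3 burnt)
Step 9: cell (2,0)='.' (+1 fires, +2 burnt)
Step 10: cell (2,0)='.' (+0 fires, +1 burnt)
  fire out at step 10

6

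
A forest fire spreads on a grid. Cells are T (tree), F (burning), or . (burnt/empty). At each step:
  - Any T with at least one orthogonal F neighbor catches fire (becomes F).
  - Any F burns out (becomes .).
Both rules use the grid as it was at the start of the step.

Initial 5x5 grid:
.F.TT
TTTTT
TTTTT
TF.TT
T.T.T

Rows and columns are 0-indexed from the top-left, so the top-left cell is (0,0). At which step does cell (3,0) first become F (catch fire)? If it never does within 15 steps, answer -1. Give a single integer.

Step 1: cell (3,0)='F' (+3 fires, +2 burnt)
  -> target ignites at step 1
Step 2: cell (3,0)='.' (+5 fires, +3 burnt)
Step 3: cell (3,0)='.' (+2 fires, +5 burnt)
Step 4: cell (3,0)='.' (+4 fires, +2 burnt)
Step 5: cell (3,0)='.' (+2 fires, +4 burnt)
Step 6: cell (3,0)='.' (+1 fires, +2 burnt)
Step 7: cell (3,0)='.' (+0 fires, +1 burnt)
  fire out at step 7

1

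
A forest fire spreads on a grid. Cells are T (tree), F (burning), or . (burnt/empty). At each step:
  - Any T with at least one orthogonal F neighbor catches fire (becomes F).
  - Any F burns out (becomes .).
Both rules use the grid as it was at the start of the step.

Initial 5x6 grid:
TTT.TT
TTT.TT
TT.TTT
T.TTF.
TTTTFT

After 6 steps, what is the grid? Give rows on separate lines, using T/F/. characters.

Step 1: 4 trees catch fire, 2 burn out
  TTT.TT
  TTT.TT
  TT.TFT
  T.TF..
  TTTF.F
Step 2: 5 trees catch fire, 4 burn out
  TTT.TT
  TTT.FT
  TT.F.F
  T.F...
  TTF...
Step 3: 3 trees catch fire, 5 burn out
  TTT.FT
  TTT..F
  TT....
  T.....
  TF....
Step 4: 2 trees catch fire, 3 burn out
  TTT..F
  TTT...
  TT....
  T.....
  F.....
Step 5: 1 trees catch fire, 2 burn out
  TTT...
  TTT...
  TT....
  F.....
  ......
Step 6: 1 trees catch fire, 1 burn out
  TTT...
  TTT...
  FT....
  ......
  ......

TTT...
TTT...
FT....
......
......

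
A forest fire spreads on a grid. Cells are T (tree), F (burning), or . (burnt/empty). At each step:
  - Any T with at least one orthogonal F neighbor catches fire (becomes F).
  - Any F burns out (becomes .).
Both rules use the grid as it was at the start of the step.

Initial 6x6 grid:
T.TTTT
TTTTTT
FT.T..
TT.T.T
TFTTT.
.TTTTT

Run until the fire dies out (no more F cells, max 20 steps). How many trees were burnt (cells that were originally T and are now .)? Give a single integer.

Answer: 25

Derivation:
Step 1: +7 fires, +2 burnt (F count now 7)
Step 2: +4 fires, +7 burnt (F count now 4)
Step 3: +4 fires, +4 burnt (F count now 4)
Step 4: +4 fires, +4 burnt (F count now 4)
Step 5: +3 fires, +4 burnt (F count now 3)
Step 6: +2 fires, +3 burnt (F count now 2)
Step 7: +1 fires, +2 burnt (F count now 1)
Step 8: +0 fires, +1 burnt (F count now 0)
Fire out after step 8
Initially T: 26, now '.': 35
Total burnt (originally-T cells now '.'): 25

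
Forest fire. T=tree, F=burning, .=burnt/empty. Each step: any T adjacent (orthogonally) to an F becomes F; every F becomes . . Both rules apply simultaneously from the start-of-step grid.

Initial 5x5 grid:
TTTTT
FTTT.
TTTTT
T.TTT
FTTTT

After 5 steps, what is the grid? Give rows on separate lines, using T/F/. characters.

Step 1: 5 trees catch fire, 2 burn out
  FTTTT
  .FTT.
  FTTTT
  F.TTT
  .FTTT
Step 2: 4 trees catch fire, 5 burn out
  .FTTT
  ..FT.
  .FTTT
  ..TTT
  ..FTT
Step 3: 5 trees catch fire, 4 burn out
  ..FTT
  ...F.
  ..FTT
  ..FTT
  ...FT
Step 4: 4 trees catch fire, 5 burn out
  ...FT
  .....
  ...FT
  ...FT
  ....F
Step 5: 3 trees catch fire, 4 burn out
  ....F
  .....
  ....F
  ....F
  .....

....F
.....
....F
....F
.....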